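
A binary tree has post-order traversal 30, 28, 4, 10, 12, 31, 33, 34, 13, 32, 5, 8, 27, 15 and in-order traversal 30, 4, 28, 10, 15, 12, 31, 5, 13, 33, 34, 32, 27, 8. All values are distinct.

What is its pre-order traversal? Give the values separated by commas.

The last element of post-order is the root; it splits in-order into left and right subtrees.
Root 15: left subtree has 4 nodes {30, 4, 28, 10}, right has 9 {12, 31, 5, 13, 33, 34, 32, 27, 8}.
  Root 10: left subtree has 3 nodes {30, 4, 28}, right has 0 { }.
    Root 4: left subtree has 1 node {30}, right has 1 {28}.
  Root 27: left subtree has 7 nodes {12, 31, 5, 13, 33, 34, 32}, right has 1 {8}.
    Root 5: left subtree has 2 nodes {12, 31}, right has 4 {13, 33, 34, 32}.
      Root 31: left subtree has 1 node {12}, right has 0 { }.
      Root 32: left subtree has 3 nodes {13, 33, 34}, right has 0 { }.
        Root 13: left subtree has 0 nodes { }, right has 2 {33, 34}.
          Root 34: left subtree has 1 node {33}, right has 0 { }.

15, 10, 4, 30, 28, 27, 5, 31, 12, 32, 13, 34, 33, 8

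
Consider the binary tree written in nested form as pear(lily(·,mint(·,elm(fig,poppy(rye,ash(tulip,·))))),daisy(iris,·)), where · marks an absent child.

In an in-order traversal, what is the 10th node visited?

In-order visits the left subtree, then the node, then the right subtree.
At pear: go left to lily.
  At lily: no left child.
  Visit lily.
  At lily: go right to mint.
    At mint: no left child.
    Visit mint.
    At mint: go right to elm.
      At elm: go left to fig.
        fig is a leaf — visit fig.
      Visit elm.
      At elm: go right to poppy.
        At poppy: go left to rye.
          rye is a leaf — visit rye.
        Visit poppy.
        At poppy: go right to ash.
          At ash: go left to tulip.
            tulip is a leaf — visit tulip.
          Visit ash.
          At ash: no right child.
Visit pear.
At pear: go right to daisy.
  At daisy: go left to iris.
    iris is a leaf — visit iris.
  Visit daisy.
  At daisy: no right child.
Full in-order sequence: lily, mint, fig, elm, rye, poppy, tulip, ash, pear, iris, daisy.

iris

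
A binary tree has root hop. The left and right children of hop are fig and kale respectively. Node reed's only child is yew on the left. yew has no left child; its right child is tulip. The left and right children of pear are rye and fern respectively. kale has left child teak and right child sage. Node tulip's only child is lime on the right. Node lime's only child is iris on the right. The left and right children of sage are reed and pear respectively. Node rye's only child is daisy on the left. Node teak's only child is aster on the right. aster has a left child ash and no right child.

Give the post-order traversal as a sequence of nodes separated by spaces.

Post-order visits the left subtree, then the right subtree, then the node.
At hop: go left to fig.
  fig is a leaf — visit fig.
At hop: go right to kale.
  At kale: go left to teak.
    At teak: no left child.
    At teak: go right to aster.
      At aster: go left to ash.
        ash is a leaf — visit ash.
      At aster: no right child.
      Visit aster.
    Visit teak.
  At kale: go right to sage.
    At sage: go left to reed.
      At reed: go left to yew.
        At yew: no left child.
        At yew: go right to tulip.
          At tulip: no left child.
          At tulip: go right to lime.
            At lime: no left child.
            At lime: go right to iris.
              iris is a leaf — visit iris.
            Visit lime.
          Visit tulip.
        Visit yew.
      At reed: no right child.
      Visit reed.
    At sage: go right to pear.
      At pear: go left to rye.
        At rye: go left to daisy.
          daisy is a leaf — visit daisy.
        At rye: no right child.
        Visit rye.
      At pear: go right to fern.
        fern is a leaf — visit fern.
      Visit pear.
    Visit sage.
  Visit kale.
Visit hop.

fig ash aster teak iris lime tulip yew reed daisy rye fern pear sage kale hop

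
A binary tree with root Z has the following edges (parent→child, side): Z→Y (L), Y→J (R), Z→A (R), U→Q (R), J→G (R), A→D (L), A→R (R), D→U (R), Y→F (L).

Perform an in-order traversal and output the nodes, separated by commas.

F, Y, J, G, Z, D, U, Q, A, R

In-order visits the left subtree, then the node, then the right subtree.
At Z: go left to Y.
  At Y: go left to F.
    F is a leaf — visit F.
  Visit Y.
  At Y: go right to J.
    At J: no left child.
    Visit J.
    At J: go right to G.
      G is a leaf — visit G.
Visit Z.
At Z: go right to A.
  At A: go left to D.
    At D: no left child.
    Visit D.
    At D: go right to U.
      At U: no left child.
      Visit U.
      At U: go right to Q.
        Q is a leaf — visit Q.
  Visit A.
  At A: go right to R.
    R is a leaf — visit R.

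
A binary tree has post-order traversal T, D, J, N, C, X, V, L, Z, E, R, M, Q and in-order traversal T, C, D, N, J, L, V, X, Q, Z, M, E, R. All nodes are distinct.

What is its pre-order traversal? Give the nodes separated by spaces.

The last element of post-order is the root; it splits in-order into left and right subtrees.
Root Q: left subtree has 8 nodes {T, C, D, N, J, L, V, X}, right has 4 {Z, M, E, R}.
  Root L: left subtree has 5 nodes {T, C, D, N, J}, right has 2 {V, X}.
    Root C: left subtree has 1 node {T}, right has 3 {D, N, J}.
      Root N: left subtree has 1 node {D}, right has 1 {J}.
    Root V: left subtree has 0 nodes { }, right has 1 {X}.
  Root M: left subtree has 1 node {Z}, right has 2 {E, R}.
    Root R: left subtree has 1 node {E}, right has 0 { }.

Q L C T N D J V X M Z R E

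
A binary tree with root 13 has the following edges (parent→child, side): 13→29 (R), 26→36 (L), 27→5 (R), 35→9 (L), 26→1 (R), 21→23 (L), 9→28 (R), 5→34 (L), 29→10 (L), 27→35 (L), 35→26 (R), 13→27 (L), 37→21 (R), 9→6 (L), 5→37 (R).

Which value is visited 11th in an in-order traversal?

37

In-order visits the left subtree, then the node, then the right subtree.
At 13: go left to 27.
  At 27: go left to 35.
    At 35: go left to 9.
      At 9: go left to 6.
        6 is a leaf — visit 6.
      Visit 9.
      At 9: go right to 28.
        28 is a leaf — visit 28.
    Visit 35.
    At 35: go right to 26.
      At 26: go left to 36.
        36 is a leaf — visit 36.
      Visit 26.
      At 26: go right to 1.
        1 is a leaf — visit 1.
  Visit 27.
  At 27: go right to 5.
    At 5: go left to 34.
      34 is a leaf — visit 34.
    Visit 5.
    At 5: go right to 37.
      At 37: no left child.
      Visit 37.
      At 37: go right to 21.
        At 21: go left to 23.
          23 is a leaf — visit 23.
        Visit 21.
        At 21: no right child.
Visit 13.
At 13: go right to 29.
  At 29: go left to 10.
    10 is a leaf — visit 10.
  Visit 29.
  At 29: no right child.
Full in-order sequence: 6, 9, 28, 35, 36, 26, 1, 27, 34, 5, 37, 23, 21, 13, 10, 29.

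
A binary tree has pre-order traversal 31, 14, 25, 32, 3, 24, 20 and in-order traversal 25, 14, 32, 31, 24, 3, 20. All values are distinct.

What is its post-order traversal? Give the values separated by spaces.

25 32 14 24 20 3 31

The first element of pre-order is the root; it splits in-order into left and right subtrees.
Root 31: left subtree has 3 nodes {25, 14, 32}, right has 3 {24, 3, 20}.
  Root 14: left subtree has 1 node {25}, right has 1 {32}.
  Root 3: left subtree has 1 node {24}, right has 1 {20}.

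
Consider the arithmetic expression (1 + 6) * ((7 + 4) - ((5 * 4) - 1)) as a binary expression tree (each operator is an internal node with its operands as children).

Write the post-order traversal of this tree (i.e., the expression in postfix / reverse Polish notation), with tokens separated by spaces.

1 6 + 7 4 + 5 4 * 1 - - *

Post-order on an expression tree gives postfix notation: for each operator, emit left operand, right operand, then the operator.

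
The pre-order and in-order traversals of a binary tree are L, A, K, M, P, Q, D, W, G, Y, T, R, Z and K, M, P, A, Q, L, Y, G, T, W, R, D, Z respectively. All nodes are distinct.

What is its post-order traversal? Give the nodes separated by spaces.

P M K Q A Y T G R W Z D L

The first element of pre-order is the root; it splits in-order into left and right subtrees.
Root L: left subtree has 5 nodes {K, M, P, A, Q}, right has 7 {Y, G, T, W, R, D, Z}.
  Root A: left subtree has 3 nodes {K, M, P}, right has 1 {Q}.
    Root K: left subtree has 0 nodes { }, right has 2 {M, P}.
      Root M: left subtree has 0 nodes { }, right has 1 {P}.
  Root D: left subtree has 5 nodes {Y, G, T, W, R}, right has 1 {Z}.
    Root W: left subtree has 3 nodes {Y, G, T}, right has 1 {R}.
      Root G: left subtree has 1 node {Y}, right has 1 {T}.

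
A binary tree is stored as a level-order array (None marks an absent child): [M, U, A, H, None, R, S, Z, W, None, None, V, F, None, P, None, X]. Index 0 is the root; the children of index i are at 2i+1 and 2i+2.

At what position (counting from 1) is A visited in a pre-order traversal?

Pre-order visits the node, then its left subtree, then its right subtree.
Visit M.
At M: go left to U.
  Visit U.
  At U: go left to H.
    Visit H.
    At H: go left to Z.
      Visit Z.
      At Z: no left child.
      At Z: go right to X.
        X is a leaf — visit X.
    At H: go right to W.
      W is a leaf — visit W.
  At U: no right child.
At M: go right to A.
  Visit A.
  At A: go left to R.
    Visit R.
    At R: go left to V.
      V is a leaf — visit V.
    At R: go right to F.
      F is a leaf — visit F.
  At A: go right to S.
    Visit S.
    At S: no left child.
    At S: go right to P.
      P is a leaf — visit P.
Full pre-order sequence: M, U, H, Z, X, W, A, R, V, F, S, P.

7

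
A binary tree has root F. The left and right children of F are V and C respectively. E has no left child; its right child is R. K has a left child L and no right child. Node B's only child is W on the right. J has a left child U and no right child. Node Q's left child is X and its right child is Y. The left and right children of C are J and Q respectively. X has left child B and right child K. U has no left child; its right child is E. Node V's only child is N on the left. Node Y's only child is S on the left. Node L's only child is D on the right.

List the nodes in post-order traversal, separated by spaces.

Post-order visits the left subtree, then the right subtree, then the node.
At F: go left to V.
  At V: go left to N.
    N is a leaf — visit N.
  At V: no right child.
  Visit V.
At F: go right to C.
  At C: go left to J.
    At J: go left to U.
      At U: no left child.
      At U: go right to E.
        At E: no left child.
        At E: go right to R.
          R is a leaf — visit R.
        Visit E.
      Visit U.
    At J: no right child.
    Visit J.
  At C: go right to Q.
    At Q: go left to X.
      At X: go left to B.
        At B: no left child.
        At B: go right to W.
          W is a leaf — visit W.
        Visit B.
      At X: go right to K.
        At K: go left to L.
          At L: no left child.
          At L: go right to D.
            D is a leaf — visit D.
          Visit L.
        At K: no right child.
        Visit K.
      Visit X.
    At Q: go right to Y.
      At Y: go left to S.
        S is a leaf — visit S.
      At Y: no right child.
      Visit Y.
    Visit Q.
  Visit C.
Visit F.

N V R E U J W B D L K X S Y Q C F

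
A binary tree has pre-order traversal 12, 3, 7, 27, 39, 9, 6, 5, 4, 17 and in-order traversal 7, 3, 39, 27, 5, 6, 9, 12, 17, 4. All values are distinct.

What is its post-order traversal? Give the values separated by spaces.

The first element of pre-order is the root; it splits in-order into left and right subtrees.
Root 12: left subtree has 7 nodes {7, 3, 39, 27, 5, 6, 9}, right has 2 {17, 4}.
  Root 3: left subtree has 1 node {7}, right has 5 {39, 27, 5, 6, 9}.
    Root 27: left subtree has 1 node {39}, right has 3 {5, 6, 9}.
      Root 9: left subtree has 2 nodes {5, 6}, right has 0 { }.
        Root 6: left subtree has 1 node {5}, right has 0 { }.
  Root 4: left subtree has 1 node {17}, right has 0 { }.

7 39 5 6 9 27 3 17 4 12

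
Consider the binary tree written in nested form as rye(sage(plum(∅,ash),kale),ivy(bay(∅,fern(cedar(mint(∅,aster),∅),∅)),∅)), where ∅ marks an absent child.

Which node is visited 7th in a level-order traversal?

Level-order visits nodes level by level from the root, left to right within each level.
Level 0: rye
Level 1: sage, ivy
Level 2: plum, kale, bay
Level 3: ash, fern
Level 4: cedar
Level 5: mint
Level 6: aster
Full level-order sequence: rye, sage, ivy, plum, kale, bay, ash, fern, cedar, mint, aster.

ash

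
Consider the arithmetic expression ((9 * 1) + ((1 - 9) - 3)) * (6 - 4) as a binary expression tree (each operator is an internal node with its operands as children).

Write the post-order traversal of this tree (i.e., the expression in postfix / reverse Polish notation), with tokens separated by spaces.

Post-order on an expression tree gives postfix notation: for each operator, emit left operand, right operand, then the operator.

9 1 * 1 9 - 3 - + 6 4 - *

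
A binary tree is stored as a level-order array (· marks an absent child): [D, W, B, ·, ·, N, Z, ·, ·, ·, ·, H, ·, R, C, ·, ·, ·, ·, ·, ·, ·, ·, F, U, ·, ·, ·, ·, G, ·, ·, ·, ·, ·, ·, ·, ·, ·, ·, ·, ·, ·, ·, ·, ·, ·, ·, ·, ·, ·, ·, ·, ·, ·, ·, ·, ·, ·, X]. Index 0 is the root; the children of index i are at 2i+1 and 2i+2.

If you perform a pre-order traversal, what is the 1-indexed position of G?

11

Pre-order visits the node, then its left subtree, then its right subtree.
Visit D.
At D: go left to W.
  W is a leaf — visit W.
At D: go right to B.
  Visit B.
  At B: go left to N.
    Visit N.
    At N: go left to H.
      Visit H.
      At H: go left to F.
        F is a leaf — visit F.
      At H: go right to U.
        U is a leaf — visit U.
    At N: no right child.
  At B: go right to Z.
    Visit Z.
    At Z: go left to R.
      R is a leaf — visit R.
    At Z: go right to C.
      Visit C.
      At C: go left to G.
        Visit G.
        At G: go left to X.
          X is a leaf — visit X.
        At G: no right child.
      At C: no right child.
Full pre-order sequence: D, W, B, N, H, F, U, Z, R, C, G, X.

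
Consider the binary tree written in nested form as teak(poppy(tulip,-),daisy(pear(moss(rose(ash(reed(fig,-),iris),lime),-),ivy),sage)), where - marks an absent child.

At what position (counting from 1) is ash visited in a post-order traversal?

Post-order visits the left subtree, then the right subtree, then the node.
At teak: go left to poppy.
  At poppy: go left to tulip.
    tulip is a leaf — visit tulip.
  At poppy: no right child.
  Visit poppy.
At teak: go right to daisy.
  At daisy: go left to pear.
    At pear: go left to moss.
      At moss: go left to rose.
        At rose: go left to ash.
          At ash: go left to reed.
            At reed: go left to fig.
              fig is a leaf — visit fig.
            At reed: no right child.
            Visit reed.
          At ash: go right to iris.
            iris is a leaf — visit iris.
          Visit ash.
        At rose: go right to lime.
          lime is a leaf — visit lime.
        Visit rose.
      At moss: no right child.
      Visit moss.
    At pear: go right to ivy.
      ivy is a leaf — visit ivy.
    Visit pear.
  At daisy: go right to sage.
    sage is a leaf — visit sage.
  Visit daisy.
Visit teak.
Full post-order sequence: tulip, poppy, fig, reed, iris, ash, lime, rose, moss, ivy, pear, sage, daisy, teak.

6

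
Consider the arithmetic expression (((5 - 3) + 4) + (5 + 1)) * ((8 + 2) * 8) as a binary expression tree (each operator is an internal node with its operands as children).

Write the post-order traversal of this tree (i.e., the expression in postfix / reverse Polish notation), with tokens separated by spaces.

5 3 - 4 + 5 1 + + 8 2 + 8 * *

Post-order on an expression tree gives postfix notation: for each operator, emit left operand, right operand, then the operator.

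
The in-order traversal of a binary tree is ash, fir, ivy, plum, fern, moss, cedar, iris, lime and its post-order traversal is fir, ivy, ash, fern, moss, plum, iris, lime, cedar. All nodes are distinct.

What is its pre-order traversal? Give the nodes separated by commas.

The last element of post-order is the root; it splits in-order into left and right subtrees.
Root cedar: left subtree has 6 nodes {ash, fir, ivy, plum, fern, moss}, right has 2 {iris, lime}.
  Root plum: left subtree has 3 nodes {ash, fir, ivy}, right has 2 {fern, moss}.
    Root ash: left subtree has 0 nodes { }, right has 2 {fir, ivy}.
      Root ivy: left subtree has 1 node {fir}, right has 0 { }.
    Root moss: left subtree has 1 node {fern}, right has 0 { }.
  Root lime: left subtree has 1 node {iris}, right has 0 { }.

cedar, plum, ash, ivy, fir, moss, fern, lime, iris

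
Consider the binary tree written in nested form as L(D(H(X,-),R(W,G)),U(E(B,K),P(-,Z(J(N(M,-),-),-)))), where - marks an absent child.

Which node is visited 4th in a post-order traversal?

Post-order visits the left subtree, then the right subtree, then the node.
At L: go left to D.
  At D: go left to H.
    At H: go left to X.
      X is a leaf — visit X.
    At H: no right child.
    Visit H.
  At D: go right to R.
    At R: go left to W.
      W is a leaf — visit W.
    At R: go right to G.
      G is a leaf — visit G.
    Visit R.
  Visit D.
At L: go right to U.
  At U: go left to E.
    At E: go left to B.
      B is a leaf — visit B.
    At E: go right to K.
      K is a leaf — visit K.
    Visit E.
  At U: go right to P.
    At P: no left child.
    At P: go right to Z.
      At Z: go left to J.
        At J: go left to N.
          At N: go left to M.
            M is a leaf — visit M.
          At N: no right child.
          Visit N.
        At J: no right child.
        Visit J.
      At Z: no right child.
      Visit Z.
    Visit P.
  Visit U.
Visit L.
Full post-order sequence: X, H, W, G, R, D, B, K, E, M, N, J, Z, P, U, L.

G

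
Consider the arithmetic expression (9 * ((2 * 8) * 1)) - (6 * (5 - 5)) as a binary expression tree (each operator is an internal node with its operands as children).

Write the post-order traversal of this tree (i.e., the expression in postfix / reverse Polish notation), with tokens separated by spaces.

9 2 8 * 1 * * 6 5 5 - * -

Post-order on an expression tree gives postfix notation: for each operator, emit left operand, right operand, then the operator.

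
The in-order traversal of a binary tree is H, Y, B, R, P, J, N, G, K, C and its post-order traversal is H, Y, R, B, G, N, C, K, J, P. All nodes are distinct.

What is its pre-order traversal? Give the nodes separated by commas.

The last element of post-order is the root; it splits in-order into left and right subtrees.
Root P: left subtree has 4 nodes {H, Y, B, R}, right has 5 {J, N, G, K, C}.
  Root B: left subtree has 2 nodes {H, Y}, right has 1 {R}.
    Root Y: left subtree has 1 node {H}, right has 0 { }.
  Root J: left subtree has 0 nodes { }, right has 4 {N, G, K, C}.
    Root K: left subtree has 2 nodes {N, G}, right has 1 {C}.
      Root N: left subtree has 0 nodes { }, right has 1 {G}.

P, B, Y, H, R, J, K, N, G, C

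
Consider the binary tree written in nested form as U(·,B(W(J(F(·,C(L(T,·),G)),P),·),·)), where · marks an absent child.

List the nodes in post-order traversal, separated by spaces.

T L G C F P J W B U

Post-order visits the left subtree, then the right subtree, then the node.
At U: no left child.
At U: go right to B.
  At B: go left to W.
    At W: go left to J.
      At J: go left to F.
        At F: no left child.
        At F: go right to C.
          At C: go left to L.
            At L: go left to T.
              T is a leaf — visit T.
            At L: no right child.
            Visit L.
          At C: go right to G.
            G is a leaf — visit G.
          Visit C.
        Visit F.
      At J: go right to P.
        P is a leaf — visit P.
      Visit J.
    At W: no right child.
    Visit W.
  At B: no right child.
  Visit B.
Visit U.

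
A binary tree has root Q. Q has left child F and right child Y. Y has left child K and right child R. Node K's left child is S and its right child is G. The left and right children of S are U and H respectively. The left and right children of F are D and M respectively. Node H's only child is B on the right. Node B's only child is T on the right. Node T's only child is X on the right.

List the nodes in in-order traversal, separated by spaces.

D F M Q U S H B T X K G Y R

In-order visits the left subtree, then the node, then the right subtree.
At Q: go left to F.
  At F: go left to D.
    D is a leaf — visit D.
  Visit F.
  At F: go right to M.
    M is a leaf — visit M.
Visit Q.
At Q: go right to Y.
  At Y: go left to K.
    At K: go left to S.
      At S: go left to U.
        U is a leaf — visit U.
      Visit S.
      At S: go right to H.
        At H: no left child.
        Visit H.
        At H: go right to B.
          At B: no left child.
          Visit B.
          At B: go right to T.
            At T: no left child.
            Visit T.
            At T: go right to X.
              X is a leaf — visit X.
    Visit K.
    At K: go right to G.
      G is a leaf — visit G.
  Visit Y.
  At Y: go right to R.
    R is a leaf — visit R.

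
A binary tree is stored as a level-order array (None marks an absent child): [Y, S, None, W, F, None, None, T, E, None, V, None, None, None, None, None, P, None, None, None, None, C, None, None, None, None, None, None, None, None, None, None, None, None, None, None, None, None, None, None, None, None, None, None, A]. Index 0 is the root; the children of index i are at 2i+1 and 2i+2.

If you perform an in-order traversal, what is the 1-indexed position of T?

1

In-order visits the left subtree, then the node, then the right subtree.
At Y: go left to S.
  At S: go left to W.
    At W: go left to T.
      At T: no left child.
      Visit T.
      At T: go right to P.
        P is a leaf — visit P.
    Visit W.
    At W: go right to E.
      E is a leaf — visit E.
  Visit S.
  At S: go right to F.
    At F: no left child.
    Visit F.
    At F: go right to V.
      At V: go left to C.
        At C: no left child.
        Visit C.
        At C: go right to A.
          A is a leaf — visit A.
      Visit V.
      At V: no right child.
Visit Y.
At Y: no right child.
Full in-order sequence: T, P, W, E, S, F, C, A, V, Y.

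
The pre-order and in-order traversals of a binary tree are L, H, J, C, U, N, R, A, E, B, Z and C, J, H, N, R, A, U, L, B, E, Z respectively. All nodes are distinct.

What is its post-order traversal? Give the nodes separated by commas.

C, J, A, R, N, U, H, B, Z, E, L

The first element of pre-order is the root; it splits in-order into left and right subtrees.
Root L: left subtree has 7 nodes {C, J, H, N, R, A, U}, right has 3 {B, E, Z}.
  Root H: left subtree has 2 nodes {C, J}, right has 4 {N, R, A, U}.
    Root J: left subtree has 1 node {C}, right has 0 { }.
    Root U: left subtree has 3 nodes {N, R, A}, right has 0 { }.
      Root N: left subtree has 0 nodes { }, right has 2 {R, A}.
        Root R: left subtree has 0 nodes { }, right has 1 {A}.
  Root E: left subtree has 1 node {B}, right has 1 {Z}.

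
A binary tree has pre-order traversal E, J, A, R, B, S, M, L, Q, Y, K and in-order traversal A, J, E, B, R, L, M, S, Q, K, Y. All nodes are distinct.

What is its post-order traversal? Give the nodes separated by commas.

The first element of pre-order is the root; it splits in-order into left and right subtrees.
Root E: left subtree has 2 nodes {A, J}, right has 8 {B, R, L, M, S, Q, K, Y}.
  Root J: left subtree has 1 node {A}, right has 0 { }.
  Root R: left subtree has 1 node {B}, right has 6 {L, M, S, Q, K, Y}.
    Root S: left subtree has 2 nodes {L, M}, right has 3 {Q, K, Y}.
      Root M: left subtree has 1 node {L}, right has 0 { }.
      Root Q: left subtree has 0 nodes { }, right has 2 {K, Y}.
        Root Y: left subtree has 1 node {K}, right has 0 { }.

A, J, B, L, M, K, Y, Q, S, R, E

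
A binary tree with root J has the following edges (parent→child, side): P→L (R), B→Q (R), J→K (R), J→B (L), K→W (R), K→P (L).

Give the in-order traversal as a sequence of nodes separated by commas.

B, Q, J, P, L, K, W

In-order visits the left subtree, then the node, then the right subtree.
At J: go left to B.
  At B: no left child.
  Visit B.
  At B: go right to Q.
    Q is a leaf — visit Q.
Visit J.
At J: go right to K.
  At K: go left to P.
    At P: no left child.
    Visit P.
    At P: go right to L.
      L is a leaf — visit L.
  Visit K.
  At K: go right to W.
    W is a leaf — visit W.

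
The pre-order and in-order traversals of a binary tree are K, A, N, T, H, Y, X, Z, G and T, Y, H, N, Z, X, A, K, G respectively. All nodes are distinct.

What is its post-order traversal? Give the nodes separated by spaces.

The first element of pre-order is the root; it splits in-order into left and right subtrees.
Root K: left subtree has 7 nodes {T, Y, H, N, Z, X, A}, right has 1 {G}.
  Root A: left subtree has 6 nodes {T, Y, H, N, Z, X}, right has 0 { }.
    Root N: left subtree has 3 nodes {T, Y, H}, right has 2 {Z, X}.
      Root T: left subtree has 0 nodes { }, right has 2 {Y, H}.
        Root H: left subtree has 1 node {Y}, right has 0 { }.
      Root X: left subtree has 1 node {Z}, right has 0 { }.

Y H T Z X N A G K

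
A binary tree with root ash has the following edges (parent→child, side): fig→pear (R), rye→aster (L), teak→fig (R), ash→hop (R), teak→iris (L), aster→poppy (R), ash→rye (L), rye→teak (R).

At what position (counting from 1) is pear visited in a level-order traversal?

9

Level-order visits nodes level by level from the root, left to right within each level.
Level 0: ash
Level 1: rye, hop
Level 2: aster, teak
Level 3: poppy, iris, fig
Level 4: pear
Full level-order sequence: ash, rye, hop, aster, teak, poppy, iris, fig, pear.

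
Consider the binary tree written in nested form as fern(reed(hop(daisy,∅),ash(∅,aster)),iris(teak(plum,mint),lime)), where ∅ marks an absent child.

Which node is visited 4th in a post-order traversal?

Post-order visits the left subtree, then the right subtree, then the node.
At fern: go left to reed.
  At reed: go left to hop.
    At hop: go left to daisy.
      daisy is a leaf — visit daisy.
    At hop: no right child.
    Visit hop.
  At reed: go right to ash.
    At ash: no left child.
    At ash: go right to aster.
      aster is a leaf — visit aster.
    Visit ash.
  Visit reed.
At fern: go right to iris.
  At iris: go left to teak.
    At teak: go left to plum.
      plum is a leaf — visit plum.
    At teak: go right to mint.
      mint is a leaf — visit mint.
    Visit teak.
  At iris: go right to lime.
    lime is a leaf — visit lime.
  Visit iris.
Visit fern.
Full post-order sequence: daisy, hop, aster, ash, reed, plum, mint, teak, lime, iris, fern.

ash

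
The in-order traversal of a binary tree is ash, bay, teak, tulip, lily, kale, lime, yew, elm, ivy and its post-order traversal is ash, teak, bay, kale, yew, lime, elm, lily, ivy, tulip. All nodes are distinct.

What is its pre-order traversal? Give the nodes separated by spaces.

The last element of post-order is the root; it splits in-order into left and right subtrees.
Root tulip: left subtree has 3 nodes {ash, bay, teak}, right has 6 {lily, kale, lime, yew, elm, ivy}.
  Root bay: left subtree has 1 node {ash}, right has 1 {teak}.
  Root ivy: left subtree has 5 nodes {lily, kale, lime, yew, elm}, right has 0 { }.
    Root lily: left subtree has 0 nodes { }, right has 4 {kale, lime, yew, elm}.
      Root elm: left subtree has 3 nodes {kale, lime, yew}, right has 0 { }.
        Root lime: left subtree has 1 node {kale}, right has 1 {yew}.

tulip bay ash teak ivy lily elm lime kale yew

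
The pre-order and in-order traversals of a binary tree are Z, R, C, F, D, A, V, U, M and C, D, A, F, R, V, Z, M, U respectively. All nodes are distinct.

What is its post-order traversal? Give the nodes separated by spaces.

The first element of pre-order is the root; it splits in-order into left and right subtrees.
Root Z: left subtree has 6 nodes {C, D, A, F, R, V}, right has 2 {M, U}.
  Root R: left subtree has 4 nodes {C, D, A, F}, right has 1 {V}.
    Root C: left subtree has 0 nodes { }, right has 3 {D, A, F}.
      Root F: left subtree has 2 nodes {D, A}, right has 0 { }.
        Root D: left subtree has 0 nodes { }, right has 1 {A}.
  Root U: left subtree has 1 node {M}, right has 0 { }.

A D F C V R M U Z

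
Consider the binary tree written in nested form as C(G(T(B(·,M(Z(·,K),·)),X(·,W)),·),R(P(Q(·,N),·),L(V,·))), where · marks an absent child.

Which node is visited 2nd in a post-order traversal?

Z

Post-order visits the left subtree, then the right subtree, then the node.
At C: go left to G.
  At G: go left to T.
    At T: go left to B.
      At B: no left child.
      At B: go right to M.
        At M: go left to Z.
          At Z: no left child.
          At Z: go right to K.
            K is a leaf — visit K.
          Visit Z.
        At M: no right child.
        Visit M.
      Visit B.
    At T: go right to X.
      At X: no left child.
      At X: go right to W.
        W is a leaf — visit W.
      Visit X.
    Visit T.
  At G: no right child.
  Visit G.
At C: go right to R.
  At R: go left to P.
    At P: go left to Q.
      At Q: no left child.
      At Q: go right to N.
        N is a leaf — visit N.
      Visit Q.
    At P: no right child.
    Visit P.
  At R: go right to L.
    At L: go left to V.
      V is a leaf — visit V.
    At L: no right child.
    Visit L.
  Visit R.
Visit C.
Full post-order sequence: K, Z, M, B, W, X, T, G, N, Q, P, V, L, R, C.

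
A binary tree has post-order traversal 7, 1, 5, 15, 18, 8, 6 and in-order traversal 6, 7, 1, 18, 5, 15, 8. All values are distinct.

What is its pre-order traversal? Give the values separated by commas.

6, 8, 18, 1, 7, 15, 5

The last element of post-order is the root; it splits in-order into left and right subtrees.
Root 6: left subtree has 0 nodes { }, right has 6 {7, 1, 18, 5, 15, 8}.
  Root 8: left subtree has 5 nodes {7, 1, 18, 5, 15}, right has 0 { }.
    Root 18: left subtree has 2 nodes {7, 1}, right has 2 {5, 15}.
      Root 1: left subtree has 1 node {7}, right has 0 { }.
      Root 15: left subtree has 1 node {5}, right has 0 { }.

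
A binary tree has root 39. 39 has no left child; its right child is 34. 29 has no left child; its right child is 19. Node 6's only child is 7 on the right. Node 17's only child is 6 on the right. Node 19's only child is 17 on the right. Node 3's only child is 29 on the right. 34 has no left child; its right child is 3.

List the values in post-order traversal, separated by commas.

Post-order visits the left subtree, then the right subtree, then the node.
At 39: no left child.
At 39: go right to 34.
  At 34: no left child.
  At 34: go right to 3.
    At 3: no left child.
    At 3: go right to 29.
      At 29: no left child.
      At 29: go right to 19.
        At 19: no left child.
        At 19: go right to 17.
          At 17: no left child.
          At 17: go right to 6.
            At 6: no left child.
            At 6: go right to 7.
              7 is a leaf — visit 7.
            Visit 6.
          Visit 17.
        Visit 19.
      Visit 29.
    Visit 3.
  Visit 34.
Visit 39.

7, 6, 17, 19, 29, 3, 34, 39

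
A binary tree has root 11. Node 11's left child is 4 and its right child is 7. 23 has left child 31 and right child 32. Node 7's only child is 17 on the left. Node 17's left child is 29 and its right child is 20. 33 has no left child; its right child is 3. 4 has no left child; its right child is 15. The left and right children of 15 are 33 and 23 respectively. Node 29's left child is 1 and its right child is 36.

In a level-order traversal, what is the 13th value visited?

1

Level-order visits nodes level by level from the root, left to right within each level.
Level 0: 11
Level 1: 4, 7
Level 2: 15, 17
Level 3: 33, 23, 29, 20
Level 4: 3, 31, 32, 1, 36
Full level-order sequence: 11, 4, 7, 15, 17, 33, 23, 29, 20, 3, 31, 32, 1, 36.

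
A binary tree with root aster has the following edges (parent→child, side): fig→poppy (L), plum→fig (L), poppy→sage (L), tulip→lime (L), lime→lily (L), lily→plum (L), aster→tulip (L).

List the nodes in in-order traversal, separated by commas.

In-order visits the left subtree, then the node, then the right subtree.
At aster: go left to tulip.
  At tulip: go left to lime.
    At lime: go left to lily.
      At lily: go left to plum.
        At plum: go left to fig.
          At fig: go left to poppy.
            At poppy: go left to sage.
              sage is a leaf — visit sage.
            Visit poppy.
            At poppy: no right child.
          Visit fig.
          At fig: no right child.
        Visit plum.
        At plum: no right child.
      Visit lily.
      At lily: no right child.
    Visit lime.
    At lime: no right child.
  Visit tulip.
  At tulip: no right child.
Visit aster.
At aster: no right child.

sage, poppy, fig, plum, lily, lime, tulip, aster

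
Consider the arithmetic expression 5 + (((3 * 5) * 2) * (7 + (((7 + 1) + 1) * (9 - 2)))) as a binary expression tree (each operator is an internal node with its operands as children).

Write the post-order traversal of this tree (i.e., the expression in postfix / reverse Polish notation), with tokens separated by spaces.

5 3 5 * 2 * 7 7 1 + 1 + 9 2 - * + * +

Post-order on an expression tree gives postfix notation: for each operator, emit left operand, right operand, then the operator.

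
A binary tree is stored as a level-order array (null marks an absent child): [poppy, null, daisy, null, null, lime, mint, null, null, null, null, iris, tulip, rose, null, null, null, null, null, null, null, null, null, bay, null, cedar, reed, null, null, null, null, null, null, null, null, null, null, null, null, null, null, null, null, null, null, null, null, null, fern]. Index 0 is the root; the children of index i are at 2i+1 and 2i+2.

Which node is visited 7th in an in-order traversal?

In-order visits the left subtree, then the node, then the right subtree.
At poppy: no left child.
Visit poppy.
At poppy: go right to daisy.
  At daisy: go left to lime.
    At lime: go left to iris.
      At iris: go left to bay.
        At bay: no left child.
        Visit bay.
        At bay: go right to fern.
          fern is a leaf — visit fern.
      Visit iris.
      At iris: no right child.
    Visit lime.
    At lime: go right to tulip.
      At tulip: go left to cedar.
        cedar is a leaf — visit cedar.
      Visit tulip.
      At tulip: go right to reed.
        reed is a leaf — visit reed.
  Visit daisy.
  At daisy: go right to mint.
    At mint: go left to rose.
      rose is a leaf — visit rose.
    Visit mint.
    At mint: no right child.
Full in-order sequence: poppy, bay, fern, iris, lime, cedar, tulip, reed, daisy, rose, mint.

tulip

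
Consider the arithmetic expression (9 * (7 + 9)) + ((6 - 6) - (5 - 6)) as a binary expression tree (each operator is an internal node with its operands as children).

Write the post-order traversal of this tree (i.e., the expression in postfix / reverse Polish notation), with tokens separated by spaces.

9 7 9 + * 6 6 - 5 6 - - +

Post-order on an expression tree gives postfix notation: for each operator, emit left operand, right operand, then the operator.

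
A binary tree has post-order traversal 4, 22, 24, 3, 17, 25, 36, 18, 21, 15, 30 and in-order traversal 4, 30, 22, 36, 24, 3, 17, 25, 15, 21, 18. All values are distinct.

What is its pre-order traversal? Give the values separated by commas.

The last element of post-order is the root; it splits in-order into left and right subtrees.
Root 30: left subtree has 1 node {4}, right has 9 {22, 36, 24, 3, 17, 25, 15, 21, 18}.
  Root 15: left subtree has 6 nodes {22, 36, 24, 3, 17, 25}, right has 2 {21, 18}.
    Root 36: left subtree has 1 node {22}, right has 4 {24, 3, 17, 25}.
      Root 25: left subtree has 3 nodes {24, 3, 17}, right has 0 { }.
        Root 17: left subtree has 2 nodes {24, 3}, right has 0 { }.
          Root 3: left subtree has 1 node {24}, right has 0 { }.
    Root 21: left subtree has 0 nodes { }, right has 1 {18}.

30, 4, 15, 36, 22, 25, 17, 3, 24, 21, 18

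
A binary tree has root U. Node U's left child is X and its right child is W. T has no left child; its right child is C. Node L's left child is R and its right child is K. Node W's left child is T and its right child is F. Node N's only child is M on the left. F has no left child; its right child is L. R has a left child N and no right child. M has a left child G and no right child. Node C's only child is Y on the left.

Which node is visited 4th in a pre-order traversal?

T

Pre-order visits the node, then its left subtree, then its right subtree.
Visit U.
At U: go left to X.
  X is a leaf — visit X.
At U: go right to W.
  Visit W.
  At W: go left to T.
    Visit T.
    At T: no left child.
    At T: go right to C.
      Visit C.
      At C: go left to Y.
        Y is a leaf — visit Y.
      At C: no right child.
  At W: go right to F.
    Visit F.
    At F: no left child.
    At F: go right to L.
      Visit L.
      At L: go left to R.
        Visit R.
        At R: go left to N.
          Visit N.
          At N: go left to M.
            Visit M.
            At M: go left to G.
              G is a leaf — visit G.
            At M: no right child.
          At N: no right child.
        At R: no right child.
      At L: go right to K.
        K is a leaf — visit K.
Full pre-order sequence: U, X, W, T, C, Y, F, L, R, N, M, G, K.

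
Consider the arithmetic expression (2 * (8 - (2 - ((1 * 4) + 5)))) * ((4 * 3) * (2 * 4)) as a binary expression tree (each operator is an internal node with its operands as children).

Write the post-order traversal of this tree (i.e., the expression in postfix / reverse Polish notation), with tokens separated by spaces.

2 8 2 1 4 * 5 + - - * 4 3 * 2 4 * * *

Post-order on an expression tree gives postfix notation: for each operator, emit left operand, right operand, then the operator.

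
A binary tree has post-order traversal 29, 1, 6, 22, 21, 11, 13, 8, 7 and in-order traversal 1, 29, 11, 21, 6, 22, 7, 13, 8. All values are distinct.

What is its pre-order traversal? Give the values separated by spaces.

The last element of post-order is the root; it splits in-order into left and right subtrees.
Root 7: left subtree has 6 nodes {1, 29, 11, 21, 6, 22}, right has 2 {13, 8}.
  Root 11: left subtree has 2 nodes {1, 29}, right has 3 {21, 6, 22}.
    Root 1: left subtree has 0 nodes { }, right has 1 {29}.
    Root 21: left subtree has 0 nodes { }, right has 2 {6, 22}.
      Root 22: left subtree has 1 node {6}, right has 0 { }.
  Root 8: left subtree has 1 node {13}, right has 0 { }.

7 11 1 29 21 22 6 8 13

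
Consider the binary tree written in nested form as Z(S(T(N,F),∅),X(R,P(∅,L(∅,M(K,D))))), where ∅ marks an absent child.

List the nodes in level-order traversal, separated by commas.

Level-order visits nodes level by level from the root, left to right within each level.
Level 0: Z
Level 1: S, X
Level 2: T, R, P
Level 3: N, F, L
Level 4: M
Level 5: K, D

Z, S, X, T, R, P, N, F, L, M, K, D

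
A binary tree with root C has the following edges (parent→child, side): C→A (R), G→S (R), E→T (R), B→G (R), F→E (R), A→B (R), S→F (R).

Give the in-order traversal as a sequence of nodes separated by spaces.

In-order visits the left subtree, then the node, then the right subtree.
At C: no left child.
Visit C.
At C: go right to A.
  At A: no left child.
  Visit A.
  At A: go right to B.
    At B: no left child.
    Visit B.
    At B: go right to G.
      At G: no left child.
      Visit G.
      At G: go right to S.
        At S: no left child.
        Visit S.
        At S: go right to F.
          At F: no left child.
          Visit F.
          At F: go right to E.
            At E: no left child.
            Visit E.
            At E: go right to T.
              T is a leaf — visit T.

C A B G S F E T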